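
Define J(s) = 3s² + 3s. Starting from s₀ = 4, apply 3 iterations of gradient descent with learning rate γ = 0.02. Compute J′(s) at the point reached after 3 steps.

18.399744

J′(s) = 6s + 3
Step 1: J′(4) = 27; s₁ = 4 − 0.02·27 = 3.46
Step 2: J′(3.46) = 23.76; s₂ = 3.46 − 0.02·23.76 = 2.9848
Step 3: J′(2.9848) = 20.9088; s₃ = 2.9848 − 0.02·20.9088 = 2.566624
J′(s) at (2.566624) = 18.399744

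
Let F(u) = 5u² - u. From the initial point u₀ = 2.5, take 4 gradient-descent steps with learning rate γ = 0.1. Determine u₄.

F′(u) = 10u - 1
Step 1: F′(2.5) = 24; u₁ = 2.5 − 0.1·24 = 0.1
Step 2: F′(0.1) = 0; u₂ = 0.1 − 0.1·0 = 0.1
Step 3: F′(0.1) = 0; u₃ = 0.1 − 0.1·0 = 0.1
Step 4: F′(0.1) = 0; u₄ = 0.1 − 0.1·0 = 0.1

0.1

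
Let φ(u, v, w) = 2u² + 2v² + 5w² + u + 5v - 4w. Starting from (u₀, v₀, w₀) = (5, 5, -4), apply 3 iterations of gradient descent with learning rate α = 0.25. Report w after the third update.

15.25

∇φ = (4u + 1, 4v + 5, 10w - 4)
(u₁, v₁, w₁) = (5, 5, -4) − 0.25·(21, 25, -44) = (-0.25, -1.25, 7)
(u₂, v₂, w₂) = (-0.25, -1.25, 7) − 0.25·(0, 0, 66) = (-0.25, -1.25, -9.5)
(u₃, v₃, w₃) = (-0.25, -1.25, -9.5) − 0.25·(0, 0, -99) = (-0.25, -1.25, 15.25)
w = 15.25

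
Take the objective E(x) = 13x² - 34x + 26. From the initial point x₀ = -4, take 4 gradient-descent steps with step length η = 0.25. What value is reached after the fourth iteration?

E′(x) = 26x - 34
x₁ = -4 − 0.25·(-138) = 30.5
x₂ = 30.5 − 0.25·759 = -159.25
x₃ = -159.25 − 0.25·(-4174.5) = 884.375
x₄ = 884.375 − 0.25·22959.75 = -4855.5625

-4855.5625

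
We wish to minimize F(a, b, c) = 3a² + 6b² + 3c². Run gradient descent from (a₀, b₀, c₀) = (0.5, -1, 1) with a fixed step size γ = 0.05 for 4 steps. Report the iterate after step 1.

(0.35, -0.4, 0.7)

∇F = (6a, 12b, 6c)
(a₁, b₁, c₁) = (0.5, -1, 1) − 0.05·(3, -12, 6) = (0.35, -0.4, 0.7)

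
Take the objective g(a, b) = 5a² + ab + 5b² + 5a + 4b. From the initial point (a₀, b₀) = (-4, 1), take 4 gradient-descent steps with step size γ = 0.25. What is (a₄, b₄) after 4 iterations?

(-16.6640625, -4.6171875)

∇g = (10a + b + 5, a + 10b + 4)
Step 1: at (-4, 1), ∇g = (-34, 10) → (-4, 1) − 0.25·(-34, 10) = (4.5, -1.5)
Step 2: at (4.5, -1.5), ∇g = (48.5, -6.5) → (4.5, -1.5) − 0.25·(48.5, -6.5) = (-7.625, 0.125)
Step 3: at (-7.625, 0.125), ∇g = (-71.125, -2.375) → (-7.625, 0.125) − 0.25·(-71.125, -2.375) = (10.15625, 0.71875)
Step 4: at (10.15625, 0.71875), ∇g = (107.28125, 21.34375) → (10.15625, 0.71875) − 0.25·(107.28125, 21.34375) = (-16.6640625, -4.6171875)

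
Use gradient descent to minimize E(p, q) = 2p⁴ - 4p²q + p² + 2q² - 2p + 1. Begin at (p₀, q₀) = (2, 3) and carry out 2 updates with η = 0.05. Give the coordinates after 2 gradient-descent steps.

(1.9656, 2.802)

∇E = (8p³ - 8pq + 2p - 2, -4p² + 4q)
(p₁, q₁) = (2, 3) − 0.05·(18, -4) = (1.1, 3.2)
(p₂, q₂) = (1.1, 3.2) − 0.05·(-17.312, 7.96) = (1.9656, 2.802)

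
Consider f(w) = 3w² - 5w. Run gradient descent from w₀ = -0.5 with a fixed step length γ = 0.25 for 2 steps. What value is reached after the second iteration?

0.5

f′(w) = 6w - 5
Step 1: f′(-0.5) = -8; w₁ = -0.5 − 0.25·(-8) = 1.5
Step 2: f′(1.5) = 4; w₂ = 1.5 − 0.25·4 = 0.5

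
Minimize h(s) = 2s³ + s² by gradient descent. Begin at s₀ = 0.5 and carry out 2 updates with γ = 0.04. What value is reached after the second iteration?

h′(s) = 6s² + 2s
Step 1: h′(0.5) = 2.5; s₁ = 0.5 − 0.04·2.5 = 0.4
Step 2: h′(0.4) = 1.76; s₂ = 0.4 − 0.04·1.76 = 0.3296

0.3296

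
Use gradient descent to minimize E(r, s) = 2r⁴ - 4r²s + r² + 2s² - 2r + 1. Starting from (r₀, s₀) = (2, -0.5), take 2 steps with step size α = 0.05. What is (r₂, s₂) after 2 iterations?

∇E = (8r³ - 8rs + 2r - 2, -4r² + 4s)
(r₁, s₁) = (2, -0.5) − 0.05·(74, -18) = (-1.7, 0.4)
(r₂, s₂) = (-1.7, 0.4) − 0.05·(-39.264, -9.96) = (0.2632, 0.898)

(0.2632, 0.898)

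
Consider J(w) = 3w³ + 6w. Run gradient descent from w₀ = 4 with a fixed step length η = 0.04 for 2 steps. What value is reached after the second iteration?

-3.68

J′(w) = 9w² + 6
w₁ = 4 − 0.04·150 = -2
w₂ = -2 − 0.04·42 = -3.68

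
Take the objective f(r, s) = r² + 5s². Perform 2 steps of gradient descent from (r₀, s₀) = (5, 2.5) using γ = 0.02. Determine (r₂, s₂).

(4.608, 1.6)

∇f = (2r, 10s)
(r₁, s₁) = (5, 2.5) − 0.02·(10, 25) = (4.8, 2)
(r₂, s₂) = (4.8, 2) − 0.02·(9.6, 20) = (4.608, 1.6)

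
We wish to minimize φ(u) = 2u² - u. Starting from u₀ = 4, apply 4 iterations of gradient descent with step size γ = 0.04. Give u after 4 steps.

2.1170176

φ′(u) = 4u - 1
Step 1: φ′(4) = 15; u₁ = 4 − 0.04·15 = 3.4
Step 2: φ′(3.4) = 12.6; u₂ = 3.4 − 0.04·12.6 = 2.896
Step 3: φ′(2.896) = 10.584; u₃ = 2.896 − 0.04·10.584 = 2.47264
Step 4: φ′(2.47264) = 8.89056; u₄ = 2.47264 − 0.04·8.89056 = 2.1170176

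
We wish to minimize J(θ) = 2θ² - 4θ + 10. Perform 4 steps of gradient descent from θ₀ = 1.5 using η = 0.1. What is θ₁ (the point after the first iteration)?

J′(θ) = 4θ - 4
Step 1: J′(1.5) = 2; θ₁ = 1.5 − 0.1·2 = 1.3

1.3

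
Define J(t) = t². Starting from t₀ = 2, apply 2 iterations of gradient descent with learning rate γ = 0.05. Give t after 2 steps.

1.62

J′(t) = 2t
t₁ = 2 − 0.05·4 = 1.8
t₂ = 1.8 − 0.05·3.6 = 1.62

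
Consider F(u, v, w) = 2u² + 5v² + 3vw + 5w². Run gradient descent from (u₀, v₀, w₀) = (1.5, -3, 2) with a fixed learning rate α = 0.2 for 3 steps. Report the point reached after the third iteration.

(0.012, 2.208, 1.888)

∇F = (4u, 10v + 3w, 3v + 10w)
(u₁, v₁, w₁) = (1.5, -3, 2) − 0.2·(6, -24, 11) = (0.3, 1.8, -0.2)
(u₂, v₂, w₂) = (0.3, 1.8, -0.2) − 0.2·(1.2, 17.4, 3.4) = (0.06, -1.68, -0.88)
(u₃, v₃, w₃) = (0.06, -1.68, -0.88) − 0.2·(0.24, -19.44, -13.84) = (0.012, 2.208, 1.888)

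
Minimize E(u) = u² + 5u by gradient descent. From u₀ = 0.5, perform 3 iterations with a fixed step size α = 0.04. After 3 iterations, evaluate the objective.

-0.792804987904

E′(u) = 2u + 5
Step 1: E′(0.5) = 6; u₁ = 0.5 − 0.04·6 = 0.26
Step 2: E′(0.26) = 5.52; u₂ = 0.26 − 0.04·5.52 = 0.0392
Step 3: E′(0.0392) = 5.0784; u₃ = 0.0392 − 0.04·5.0784 = -0.163936
E(-0.163936) = -0.792804987904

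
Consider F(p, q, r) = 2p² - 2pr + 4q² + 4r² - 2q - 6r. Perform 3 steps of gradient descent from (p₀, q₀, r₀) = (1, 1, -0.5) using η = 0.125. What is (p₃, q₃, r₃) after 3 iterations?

(0.4296875, 0.25, 0.859375)

∇F = (4p - 2r, 8q - 2, -2p + 8r - 6)
(p₁, q₁, r₁) = (1, 1, -0.5) − 0.125·(5, 6, -12) = (0.375, 0.25, 1)
(p₂, q₂, r₂) = (0.375, 0.25, 1) − 0.125·(-0.5, 0, 1.25) = (0.4375, 0.25, 0.84375)
(p₃, q₃, r₃) = (0.4375, 0.25, 0.84375) − 0.125·(0.0625, 0, -0.125) = (0.4296875, 0.25, 0.859375)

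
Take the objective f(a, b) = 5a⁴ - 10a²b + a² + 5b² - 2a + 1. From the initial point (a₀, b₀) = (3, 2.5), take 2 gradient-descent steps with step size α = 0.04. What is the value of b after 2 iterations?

68.18704

∇f = (20a³ - 20ab + 2a - 2, -10a² + 10b)
(a₁, b₁) = (3, 2.5) − 0.04·(394, -65) = (-12.76, 5.1)
(a₂, b₂) = (-12.76, 5.1) − 0.04·(-40277.05152, -1577.176) = (1598.3220608, 68.18704)
b = 68.18704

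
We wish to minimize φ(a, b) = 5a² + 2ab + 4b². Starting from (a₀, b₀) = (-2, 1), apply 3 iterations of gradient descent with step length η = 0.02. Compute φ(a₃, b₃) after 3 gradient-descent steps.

6.80151621632

∇φ = (10a + 2b, 2a + 8b)
Step 1: at (-2, 1), ∇φ = (-18, 4) → (-2, 1) − 0.02·(-18, 4) = (-1.64, 0.92)
Step 2: at (-1.64, 0.92), ∇φ = (-14.56, 4.08) → (-1.64, 0.92) − 0.02·(-14.56, 4.08) = (-1.3488, 0.8384)
Step 3: at (-1.3488, 0.8384), ∇φ = (-11.8112, 4.0096) → (-1.3488, 0.8384) − 0.02·(-11.8112, 4.0096) = (-1.112576, 0.758208)
φ(-1.112576, 0.758208) = 6.80151621632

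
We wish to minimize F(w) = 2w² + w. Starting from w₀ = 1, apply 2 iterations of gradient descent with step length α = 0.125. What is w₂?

F′(w) = 4w + 1
Step 1: F′(1) = 5; w₁ = 1 − 0.125·5 = 0.375
Step 2: F′(0.375) = 2.5; w₂ = 0.375 − 0.125·2.5 = 0.0625

0.0625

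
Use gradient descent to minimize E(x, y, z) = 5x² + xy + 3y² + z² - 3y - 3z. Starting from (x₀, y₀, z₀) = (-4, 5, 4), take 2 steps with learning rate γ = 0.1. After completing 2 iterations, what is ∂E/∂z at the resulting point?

∇E = (10x + y, x + 6y - 3, 2z - 3)
(x₁, y₁, z₁) = (-4, 5, 4) − 0.1·(-35, 23, 5) = (-0.5, 2.7, 3.5)
(x₂, y₂, z₂) = (-0.5, 2.7, 3.5) − 0.1·(-2.3, 12.7, 4) = (-0.27, 1.43, 3.1)
∂E/∂z at (-0.27, 1.43, 3.1) = 3.2

3.2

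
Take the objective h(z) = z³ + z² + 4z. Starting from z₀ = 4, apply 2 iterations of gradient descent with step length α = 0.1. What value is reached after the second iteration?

-3.2

h′(z) = 3z² + 2z + 4
z₁ = 4 − 0.1·60 = -2
z₂ = -2 − 0.1·12 = -3.2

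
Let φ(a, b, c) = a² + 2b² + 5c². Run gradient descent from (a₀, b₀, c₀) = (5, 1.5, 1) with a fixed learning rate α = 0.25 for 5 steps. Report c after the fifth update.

-7.59375

∇φ = (2a, 4b, 10c)
(a₁, b₁, c₁) = (5, 1.5, 1) − 0.25·(10, 6, 10) = (2.5, 0, -1.5)
(a₂, b₂, c₂) = (2.5, 0, -1.5) − 0.25·(5, 0, -15) = (1.25, 0, 2.25)
(a₃, b₃, c₃) = (1.25, 0, 2.25) − 0.25·(2.5, 0, 22.5) = (0.625, 0, -3.375)
(a₄, b₄, c₄) = (0.625, 0, -3.375) − 0.25·(1.25, 0, -33.75) = (0.3125, 0, 5.0625)
(a₅, b₅, c₅) = (0.3125, 0, 5.0625) − 0.25·(0.625, 0, 50.625) = (0.15625, 0, -7.59375)
c = -7.59375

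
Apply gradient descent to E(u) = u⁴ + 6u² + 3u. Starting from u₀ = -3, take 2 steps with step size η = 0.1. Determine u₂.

-549.5724

E′(u) = 4u³ + 12u + 3
u₁ = -3 − 0.1·(-141) = 11.1
u₂ = 11.1 − 0.1·5606.724 = -549.5724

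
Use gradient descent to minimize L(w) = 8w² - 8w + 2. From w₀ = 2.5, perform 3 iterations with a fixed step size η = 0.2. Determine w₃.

L′(w) = 16w - 8
w₁ = 2.5 − 0.2·32 = -3.9
w₂ = -3.9 − 0.2·(-70.4) = 10.18
w₃ = 10.18 − 0.2·154.88 = -20.796

-20.796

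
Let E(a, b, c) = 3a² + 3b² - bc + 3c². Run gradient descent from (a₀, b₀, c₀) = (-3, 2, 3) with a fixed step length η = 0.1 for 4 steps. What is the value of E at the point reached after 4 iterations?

∇E = (6a, 6b - c, -b + 6c)
Step 1: at (-3, 2, 3), ∇E = (-18, 9, 16) → (-3, 2, 3) − 0.1·(-18, 9, 16) = (-1.2, 1.1, 1.4)
Step 2: at (-1.2, 1.1, 1.4), ∇E = (-7.2, 5.2, 7.3) → (-1.2, 1.1, 1.4) − 0.1·(-7.2, 5.2, 7.3) = (-0.48, 0.58, 0.67)
Step 3: at (-0.48, 0.58, 0.67), ∇E = (-2.88, 2.81, 3.44) → (-0.48, 0.58, 0.67) − 0.1·(-2.88, 2.81, 3.44) = (-0.192, 0.299, 0.326)
Step 4: at (-0.192, 0.299, 0.326), ∇E = (-1.152, 1.468, 1.657) → (-0.192, 0.299, 0.326) − 0.1·(-1.152, 1.468, 1.657) = (-0.0768, 0.1522, 0.1603)
E(-0.0768, 0.1522, 0.1603) = 0.13987985

0.13987985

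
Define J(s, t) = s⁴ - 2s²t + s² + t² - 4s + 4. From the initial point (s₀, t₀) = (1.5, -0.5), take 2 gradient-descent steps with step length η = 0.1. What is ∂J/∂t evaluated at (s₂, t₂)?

-0.176833805

∇J = (4s³ - 4st + 2s - 4, -2s² + 2t)
(s₁, t₁) = (1.5, -0.5) − 0.1·(15.5, -5.5) = (-0.05, 0.05)
(s₂, t₂) = (-0.05, 0.05) − 0.1·(-4.0905, 0.095) = (0.35905, 0.0405)
∂J/∂t at (0.35905, 0.0405) = -0.176833805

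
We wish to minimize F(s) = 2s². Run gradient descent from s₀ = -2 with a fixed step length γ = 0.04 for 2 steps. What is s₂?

F′(s) = 4s
s₁ = -2 − 0.04·(-8) = -1.68
s₂ = -1.68 − 0.04·(-6.72) = -1.4112

-1.4112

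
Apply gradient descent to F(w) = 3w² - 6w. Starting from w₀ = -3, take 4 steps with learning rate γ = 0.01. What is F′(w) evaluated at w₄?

F′(w) = 6w - 6
w₁ = -3 − 0.01·(-24) = -2.76
w₂ = -2.76 − 0.01·(-22.56) = -2.5344
w₃ = -2.5344 − 0.01·(-21.2064) = -2.322336
w₄ = -2.322336 − 0.01·(-19.934016) = -2.12299584
F′(w) at (-2.12299584) = -18.73797504

-18.73797504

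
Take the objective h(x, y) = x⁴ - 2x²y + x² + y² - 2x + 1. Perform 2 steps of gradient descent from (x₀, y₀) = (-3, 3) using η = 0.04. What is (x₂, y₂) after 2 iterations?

∇h = (4x³ - 4xy + 2x - 2, -2x² + 2y)
Step 1: at (-3, 3), ∇h = (-80, -12) → (-3, 3) − 0.04·(-80, -12) = (0.2, 3.48)
Step 2: at (0.2, 3.48), ∇h = (-4.352, 6.88) → (0.2, 3.48) − 0.04·(-4.352, 6.88) = (0.37408, 3.2048)

(0.37408, 3.2048)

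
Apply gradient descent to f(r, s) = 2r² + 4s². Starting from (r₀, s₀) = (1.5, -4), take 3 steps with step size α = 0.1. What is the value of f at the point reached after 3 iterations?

0.214048

∇f = (4r, 8s)
Step 1: at (1.5, -4), ∇f = (6, -32) → (1.5, -4) − 0.1·(6, -32) = (0.9, -0.8)
Step 2: at (0.9, -0.8), ∇f = (3.6, -6.4) → (0.9, -0.8) − 0.1·(3.6, -6.4) = (0.54, -0.16)
Step 3: at (0.54, -0.16), ∇f = (2.16, -1.28) → (0.54, -0.16) − 0.1·(2.16, -1.28) = (0.324, -0.032)
f(0.324, -0.032) = 0.214048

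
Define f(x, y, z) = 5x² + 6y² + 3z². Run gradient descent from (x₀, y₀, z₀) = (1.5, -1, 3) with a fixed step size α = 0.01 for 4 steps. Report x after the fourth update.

0.98415

∇f = (10x, 12y, 6z)
Step 1: at (1.5, -1, 3), ∇f = (15, -12, 18) → (1.5, -1, 3) − 0.01·(15, -12, 18) = (1.35, -0.88, 2.82)
Step 2: at (1.35, -0.88, 2.82), ∇f = (13.5, -10.56, 16.92) → (1.35, -0.88, 2.82) − 0.01·(13.5, -10.56, 16.92) = (1.215, -0.7744, 2.6508)
Step 3: at (1.215, -0.7744, 2.6508), ∇f = (12.15, -9.2928, 15.9048) → (1.215, -0.7744, 2.6508) − 0.01·(12.15, -9.2928, 15.9048) = (1.0935, -0.681472, 2.491752)
Step 4: at (1.0935, -0.681472, 2.491752), ∇f = (10.935, -8.177664, 14.950512) → (1.0935, -0.681472, 2.491752) − 0.01·(10.935, -8.177664, 14.950512) = (0.98415, -0.59969536, 2.34224688)
x = 0.98415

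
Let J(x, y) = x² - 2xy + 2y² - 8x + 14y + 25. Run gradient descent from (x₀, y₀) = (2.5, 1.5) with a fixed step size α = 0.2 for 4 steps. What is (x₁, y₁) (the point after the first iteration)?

∇J = (2x - 2y - 8, -2x + 4y + 14)
Step 1: at (2.5, 1.5), ∇J = (-6, 15) → (2.5, 1.5) − 0.2·(-6, 15) = (3.7, -1.5)

(3.7, -1.5)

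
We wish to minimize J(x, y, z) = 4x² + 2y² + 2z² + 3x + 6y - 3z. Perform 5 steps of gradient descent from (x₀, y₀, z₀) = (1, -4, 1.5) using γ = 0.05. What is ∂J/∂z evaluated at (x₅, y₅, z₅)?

0.98304

∇J = (8x + 3, 4y + 6, 4z - 3)
Step 1: at (1, -4, 1.5), ∇J = (11, -10, 3) → (1, -4, 1.5) − 0.05·(11, -10, 3) = (0.45, -3.5, 1.35)
Step 2: at (0.45, -3.5, 1.35), ∇J = (6.6, -8, 2.4) → (0.45, -3.5, 1.35) − 0.05·(6.6, -8, 2.4) = (0.12, -3.1, 1.23)
Step 3: at (0.12, -3.1, 1.23), ∇J = (3.96, -6.4, 1.92) → (0.12, -3.1, 1.23) − 0.05·(3.96, -6.4, 1.92) = (-0.078, -2.78, 1.134)
Step 4: at (-0.078, -2.78, 1.134), ∇J = (2.376, -5.12, 1.536) → (-0.078, -2.78, 1.134) − 0.05·(2.376, -5.12, 1.536) = (-0.1968, -2.524, 1.0572)
Step 5: at (-0.1968, -2.524, 1.0572), ∇J = (1.4256, -4.096, 1.2288) → (-0.1968, -2.524, 1.0572) − 0.05·(1.4256, -4.096, 1.2288) = (-0.26808, -2.3192, 0.99576)
∂J/∂z at (-0.26808, -2.3192, 0.99576) = 0.98304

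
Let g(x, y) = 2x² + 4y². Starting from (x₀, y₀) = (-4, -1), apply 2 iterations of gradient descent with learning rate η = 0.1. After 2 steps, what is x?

-1.44

∇g = (4x, 8y)
(x₁, y₁) = (-4, -1) − 0.1·(-16, -8) = (-2.4, -0.2)
(x₂, y₂) = (-2.4, -0.2) − 0.1·(-9.6, -1.6) = (-1.44, -0.04)
x = -1.44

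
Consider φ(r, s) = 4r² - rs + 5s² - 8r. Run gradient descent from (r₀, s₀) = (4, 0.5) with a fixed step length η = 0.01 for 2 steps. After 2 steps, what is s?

0.47865

∇φ = (8r - s - 8, -r + 10s)
(r₁, s₁) = (4, 0.5) − 0.01·(23.5, 1) = (3.765, 0.49)
(r₂, s₂) = (3.765, 0.49) − 0.01·(21.63, 1.135) = (3.5487, 0.47865)
s = 0.47865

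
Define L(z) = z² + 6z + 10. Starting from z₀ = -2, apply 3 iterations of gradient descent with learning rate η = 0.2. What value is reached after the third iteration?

-2.784

L′(z) = 2z + 6
Step 1: L′(-2) = 2; z₁ = -2 − 0.2·2 = -2.4
Step 2: L′(-2.4) = 1.2; z₂ = -2.4 − 0.2·1.2 = -2.64
Step 3: L′(-2.64) = 0.72; z₃ = -2.64 − 0.2·0.72 = -2.784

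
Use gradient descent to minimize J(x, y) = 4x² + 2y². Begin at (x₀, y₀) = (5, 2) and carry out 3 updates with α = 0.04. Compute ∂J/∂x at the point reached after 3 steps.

∇J = (8x, 4y)
(x₁, y₁) = (5, 2) − 0.04·(40, 8) = (3.4, 1.68)
(x₂, y₂) = (3.4, 1.68) − 0.04·(27.2, 6.72) = (2.312, 1.4112)
(x₃, y₃) = (2.312, 1.4112) − 0.04·(18.496, 5.6448) = (1.57216, 1.185408)
∂J/∂x at (1.57216, 1.185408) = 12.57728

12.57728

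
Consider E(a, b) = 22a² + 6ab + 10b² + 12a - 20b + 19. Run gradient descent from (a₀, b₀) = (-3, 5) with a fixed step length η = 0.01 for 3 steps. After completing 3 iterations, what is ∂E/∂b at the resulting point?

∇E = (44a + 6b + 12, 6a + 20b - 20)
Step 1: at (-3, 5), ∇E = (-90, 62) → (-3, 5) − 0.01·(-90, 62) = (-2.1, 4.38)
Step 2: at (-2.1, 4.38), ∇E = (-54.12, 55) → (-2.1, 4.38) − 0.01·(-54.12, 55) = (-1.5588, 3.83)
Step 3: at (-1.5588, 3.83), ∇E = (-33.6072, 47.2472) → (-1.5588, 3.83) − 0.01·(-33.6072, 47.2472) = (-1.222728, 3.357528)
∂E/∂b at (-1.222728, 3.357528) = 39.814192

39.814192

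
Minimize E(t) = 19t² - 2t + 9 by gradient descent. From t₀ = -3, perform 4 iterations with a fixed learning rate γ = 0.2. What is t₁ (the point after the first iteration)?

E′(t) = 38t - 2
Step 1: E′(-3) = -116; t₁ = -3 − 0.2·(-116) = 20.2

20.2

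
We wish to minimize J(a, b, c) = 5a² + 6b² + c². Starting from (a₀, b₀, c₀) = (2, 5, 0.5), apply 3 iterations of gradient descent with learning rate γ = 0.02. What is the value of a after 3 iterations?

1.024

∇J = (10a, 12b, 2c)
Step 1: at (2, 5, 0.5), ∇J = (20, 60, 1) → (2, 5, 0.5) − 0.02·(20, 60, 1) = (1.6, 3.8, 0.48)
Step 2: at (1.6, 3.8, 0.48), ∇J = (16, 45.6, 0.96) → (1.6, 3.8, 0.48) − 0.02·(16, 45.6, 0.96) = (1.28, 2.888, 0.4608)
Step 3: at (1.28, 2.888, 0.4608), ∇J = (12.8, 34.656, 0.9216) → (1.28, 2.888, 0.4608) − 0.02·(12.8, 34.656, 0.9216) = (1.024, 2.19488, 0.442368)
a = 1.024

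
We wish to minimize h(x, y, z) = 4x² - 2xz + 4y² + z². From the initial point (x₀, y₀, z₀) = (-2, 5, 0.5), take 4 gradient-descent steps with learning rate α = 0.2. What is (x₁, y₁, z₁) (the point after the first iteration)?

(1.4, -3, -0.5)

∇h = (8x - 2z, 8y, -2x + 2z)
Step 1: at (-2, 5, 0.5), ∇h = (-17, 40, 5) → (-2, 5, 0.5) − 0.2·(-17, 40, 5) = (1.4, -3, -0.5)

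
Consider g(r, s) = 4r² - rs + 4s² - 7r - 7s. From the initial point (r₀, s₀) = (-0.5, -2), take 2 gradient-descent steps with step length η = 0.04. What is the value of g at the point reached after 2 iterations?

∇g = (8r - s - 7, -r + 8s - 7)
Step 1: at (-0.5, -2), ∇g = (-9, -22.5) → (-0.5, -2) − 0.04·(-9, -22.5) = (-0.14, -1.1)
Step 2: at (-0.14, -1.1), ∇g = (-7.02, -15.66) → (-0.14, -1.1) − 0.04·(-7.02, -15.66) = (0.1408, -0.4736)
g(0.1408, -0.4736) = 3.37276928

3.37276928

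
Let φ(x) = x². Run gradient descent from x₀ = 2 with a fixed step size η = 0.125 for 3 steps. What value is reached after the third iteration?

0.84375

φ′(x) = 2x
Step 1: φ′(2) = 4; x₁ = 2 − 0.125·4 = 1.5
Step 2: φ′(1.5) = 3; x₂ = 1.5 − 0.125·3 = 1.125
Step 3: φ′(1.125) = 2.25; x₃ = 1.125 − 0.125·2.25 = 0.84375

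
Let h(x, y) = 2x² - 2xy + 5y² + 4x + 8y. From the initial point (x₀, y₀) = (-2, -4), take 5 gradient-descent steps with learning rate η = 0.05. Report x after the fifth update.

-2.01486

∇h = (4x - 2y + 4, -2x + 10y + 8)
(x₁, y₁) = (-2, -4) − 0.05·(4, -28) = (-2.2, -2.6)
(x₂, y₂) = (-2.2, -2.6) − 0.05·(0.4, -13.6) = (-2.22, -1.92)
(x₃, y₃) = (-2.22, -1.92) − 0.05·(-1.04, -6.76) = (-2.168, -1.582)
(x₄, y₄) = (-2.168, -1.582) − 0.05·(-1.508, -3.484) = (-2.0926, -1.4078)
(x₅, y₅) = (-2.0926, -1.4078) − 0.05·(-1.5548, -1.8928) = (-2.01486, -1.31316)
x = -2.01486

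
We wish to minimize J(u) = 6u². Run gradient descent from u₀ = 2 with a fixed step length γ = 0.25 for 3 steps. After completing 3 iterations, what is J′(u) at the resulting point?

-192

J′(u) = 12u
u₁ = 2 − 0.25·24 = -4
u₂ = -4 − 0.25·(-48) = 8
u₃ = 8 − 0.25·96 = -16
J′(u) at (-16) = -192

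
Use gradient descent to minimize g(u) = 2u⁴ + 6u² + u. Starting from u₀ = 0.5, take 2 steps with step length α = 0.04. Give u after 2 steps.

g′(u) = 8u³ + 12u + 1
Step 1: g′(0.5) = 8; u₁ = 0.5 − 0.04·8 = 0.18
Step 2: g′(0.18) = 3.206656; u₂ = 0.18 − 0.04·3.206656 = 0.05173376

0.05173376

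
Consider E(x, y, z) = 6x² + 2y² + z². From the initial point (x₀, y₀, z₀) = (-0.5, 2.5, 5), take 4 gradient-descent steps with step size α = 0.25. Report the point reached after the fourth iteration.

∇E = (12x, 4y, 2z)
(x₁, y₁, z₁) = (-0.5, 2.5, 5) − 0.25·(-6, 10, 10) = (1, 0, 2.5)
(x₂, y₂, z₂) = (1, 0, 2.5) − 0.25·(12, 0, 5) = (-2, 0, 1.25)
(x₃, y₃, z₃) = (-2, 0, 1.25) − 0.25·(-24, 0, 2.5) = (4, 0, 0.625)
(x₄, y₄, z₄) = (4, 0, 0.625) − 0.25·(48, 0, 1.25) = (-8, 0, 0.3125)

(-8, 0, 0.3125)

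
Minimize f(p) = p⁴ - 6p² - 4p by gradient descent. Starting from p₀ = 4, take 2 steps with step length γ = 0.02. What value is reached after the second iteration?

-0.01915904

f′(p) = 4p³ - 12p - 4
p₁ = 4 − 0.02·204 = -0.08
p₂ = -0.08 − 0.02·(-3.042048) = -0.01915904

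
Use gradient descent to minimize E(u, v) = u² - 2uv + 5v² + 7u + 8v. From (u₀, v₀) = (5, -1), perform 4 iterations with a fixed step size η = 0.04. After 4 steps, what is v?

∇E = (2u - 2v + 7, -2u + 10v + 8)
(u₁, v₁) = (5, -1) − 0.04·(19, -12) = (4.24, -0.52)
(u₂, v₂) = (4.24, -0.52) − 0.04·(16.52, -5.68) = (3.5792, -0.2928)
(u₃, v₃) = (3.5792, -0.2928) − 0.04·(14.744, -2.0864) = (2.98944, -0.209344)
(u₄, v₄) = (2.98944, -0.209344) − 0.04·(13.397568, -0.07232) = (2.45353728, -0.2064512)
v = -0.2064512

-0.2064512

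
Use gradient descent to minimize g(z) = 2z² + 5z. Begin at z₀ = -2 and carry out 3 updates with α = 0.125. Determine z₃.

g′(z) = 4z + 5
Step 1: g′(-2) = -3; z₁ = -2 − 0.125·(-3) = -1.625
Step 2: g′(-1.625) = -1.5; z₂ = -1.625 − 0.125·(-1.5) = -1.4375
Step 3: g′(-1.4375) = -0.75; z₃ = -1.4375 − 0.125·(-0.75) = -1.34375

-1.34375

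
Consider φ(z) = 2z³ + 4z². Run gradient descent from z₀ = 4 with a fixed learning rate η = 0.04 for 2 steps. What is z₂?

-1.062656

φ′(z) = 6z² + 8z
Step 1: φ′(4) = 128; z₁ = 4 − 0.04·128 = -1.12
Step 2: φ′(-1.12) = -1.4336; z₂ = -1.12 − 0.04·(-1.4336) = -1.062656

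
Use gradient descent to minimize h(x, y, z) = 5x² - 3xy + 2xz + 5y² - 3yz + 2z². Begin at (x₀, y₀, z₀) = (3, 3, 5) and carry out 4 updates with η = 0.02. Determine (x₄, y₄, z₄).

(1.19029216, 2.38143936, 3.86863072)

∇h = (10x - 3y + 2z, -3x + 10y - 3z, 2x - 3y + 4z)
(x₁, y₁, z₁) = (3, 3, 5) − 0.02·(31, 6, 17) = (2.38, 2.88, 4.66)
(x₂, y₂, z₂) = (2.38, 2.88, 4.66) − 0.02·(24.48, 7.68, 14.76) = (1.8904, 2.7264, 4.3648)
(x₃, y₃, z₃) = (1.8904, 2.7264, 4.3648) − 0.02·(19.4544, 8.4984, 13.0608) = (1.501312, 2.556432, 4.103584)
(x₄, y₄, z₄) = (1.501312, 2.556432, 4.103584) − 0.02·(15.550992, 8.749632, 11.747664) = (1.19029216, 2.38143936, 3.86863072)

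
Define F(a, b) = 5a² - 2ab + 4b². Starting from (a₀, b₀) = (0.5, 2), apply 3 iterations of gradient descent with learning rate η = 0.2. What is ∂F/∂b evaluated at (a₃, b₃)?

∇F = (10a - 2b, -2a + 8b)
(a₁, b₁) = (0.5, 2) − 0.2·(1, 15) = (0.3, -1)
(a₂, b₂) = (0.3, -1) − 0.2·(5, -8.6) = (-0.7, 0.72)
(a₃, b₃) = (-0.7, 0.72) − 0.2·(-8.44, 7.16) = (0.988, -0.712)
∂F/∂b at (0.988, -0.712) = -7.672

-7.672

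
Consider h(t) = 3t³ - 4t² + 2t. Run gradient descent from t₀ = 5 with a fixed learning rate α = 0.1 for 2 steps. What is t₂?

h′(t) = 9t² - 8t + 2
Step 1: h′(5) = 187; t₁ = 5 − 0.1·187 = -13.7
Step 2: h′(-13.7) = 1800.81; t₂ = -13.7 − 0.1·1800.81 = -193.781

-193.781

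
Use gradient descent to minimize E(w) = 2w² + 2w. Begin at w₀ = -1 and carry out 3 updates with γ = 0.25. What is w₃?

E′(w) = 4w + 2
w₁ = -1 − 0.25·(-2) = -0.5
w₂ = -0.5 − 0.25·0 = -0.5
w₃ = -0.5 − 0.25·0 = -0.5

-0.5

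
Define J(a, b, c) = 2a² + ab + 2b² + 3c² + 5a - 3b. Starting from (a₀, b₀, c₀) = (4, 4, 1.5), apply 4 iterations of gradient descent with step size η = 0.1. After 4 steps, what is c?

∇J = (4a + b + 5, a + 4b - 3, 6c)
(a₁, b₁, c₁) = (4, 4, 1.5) − 0.1·(25, 17, 9) = (1.5, 2.3, 0.6)
(a₂, b₂, c₂) = (1.5, 2.3, 0.6) − 0.1·(13.3, 7.7, 3.6) = (0.17, 1.53, 0.24)
(a₃, b₃, c₃) = (0.17, 1.53, 0.24) − 0.1·(7.21, 3.29, 1.44) = (-0.551, 1.201, 0.096)
(a₄, b₄, c₄) = (-0.551, 1.201, 0.096) − 0.1·(3.997, 1.253, 0.576) = (-0.9507, 1.0757, 0.0384)
c = 0.0384

0.0384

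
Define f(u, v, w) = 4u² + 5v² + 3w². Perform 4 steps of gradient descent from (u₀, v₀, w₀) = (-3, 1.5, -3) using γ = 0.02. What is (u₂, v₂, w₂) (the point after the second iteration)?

∇f = (8u, 10v, 6w)
(u₁, v₁, w₁) = (-3, 1.5, -3) − 0.02·(-24, 15, -18) = (-2.52, 1.2, -2.64)
(u₂, v₂, w₂) = (-2.52, 1.2, -2.64) − 0.02·(-20.16, 12, -15.84) = (-2.1168, 0.96, -2.3232)

(-2.1168, 0.96, -2.3232)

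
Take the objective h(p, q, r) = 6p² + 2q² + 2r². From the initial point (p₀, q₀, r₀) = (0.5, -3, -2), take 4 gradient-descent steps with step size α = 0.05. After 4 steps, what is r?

-0.8192

∇h = (12p, 4q, 4r)
Step 1: at (0.5, -3, -2), ∇h = (6, -12, -8) → (0.5, -3, -2) − 0.05·(6, -12, -8) = (0.2, -2.4, -1.6)
Step 2: at (0.2, -2.4, -1.6), ∇h = (2.4, -9.6, -6.4) → (0.2, -2.4, -1.6) − 0.05·(2.4, -9.6, -6.4) = (0.08, -1.92, -1.28)
Step 3: at (0.08, -1.92, -1.28), ∇h = (0.96, -7.68, -5.12) → (0.08, -1.92, -1.28) − 0.05·(0.96, -7.68, -5.12) = (0.032, -1.536, -1.024)
Step 4: at (0.032, -1.536, -1.024), ∇h = (0.384, -6.144, -4.096) → (0.032, -1.536, -1.024) − 0.05·(0.384, -6.144, -4.096) = (0.0128, -1.2288, -0.8192)
r = -0.8192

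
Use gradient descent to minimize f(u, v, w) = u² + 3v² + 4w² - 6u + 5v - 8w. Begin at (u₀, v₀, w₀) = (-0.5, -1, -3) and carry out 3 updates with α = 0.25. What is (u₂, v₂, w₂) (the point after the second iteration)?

∇f = (2u - 6, 6v + 5, 8w - 8)
Step 1: at (-0.5, -1, -3), ∇f = (-7, -1, -32) → (-0.5, -1, -3) − 0.25·(-7, -1, -32) = (1.25, -0.75, 5)
Step 2: at (1.25, -0.75, 5), ∇f = (-3.5, 0.5, 32) → (1.25, -0.75, 5) − 0.25·(-3.5, 0.5, 32) = (2.125, -0.875, -3)

(2.125, -0.875, -3)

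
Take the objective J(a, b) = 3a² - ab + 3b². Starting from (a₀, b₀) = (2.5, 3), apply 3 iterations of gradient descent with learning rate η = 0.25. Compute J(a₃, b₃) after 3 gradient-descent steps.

∇J = (6a - b, -a + 6b)
(a₁, b₁) = (2.5, 3) − 0.25·(12, 15.5) = (-0.5, -0.875)
(a₂, b₂) = (-0.5, -0.875) − 0.25·(-2.125, -4.75) = (0.03125, 0.3125)
(a₃, b₃) = (0.03125, 0.3125) − 0.25·(-0.125, 1.84375) = (0.0625, -0.1484375)
J(0.0625, -0.1484375) = 0.08709716796875

0.08709716796875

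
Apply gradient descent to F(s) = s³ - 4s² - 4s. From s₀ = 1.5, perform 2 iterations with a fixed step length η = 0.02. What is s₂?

1.8642465

F′(s) = 3s² - 8s - 4
s₁ = 1.5 − 0.02·(-9.25) = 1.685
s₂ = 1.685 − 0.02·(-8.962325) = 1.8642465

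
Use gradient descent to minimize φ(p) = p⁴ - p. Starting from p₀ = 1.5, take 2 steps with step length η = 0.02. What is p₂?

1.11375

φ′(p) = 4p³ - 1
Step 1: φ′(1.5) = 12.5; p₁ = 1.5 − 0.02·12.5 = 1.25
Step 2: φ′(1.25) = 6.8125; p₂ = 1.25 − 0.02·6.8125 = 1.11375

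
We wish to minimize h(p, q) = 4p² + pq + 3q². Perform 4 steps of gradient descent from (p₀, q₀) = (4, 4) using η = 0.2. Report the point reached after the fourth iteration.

(1.0496, 0.4352)

∇h = (8p + q, p + 6q)
(p₁, q₁) = (4, 4) − 0.2·(36, 28) = (-3.2, -1.6)
(p₂, q₂) = (-3.2, -1.6) − 0.2·(-27.2, -12.8) = (2.24, 0.96)
(p₃, q₃) = (2.24, 0.96) − 0.2·(18.88, 8) = (-1.536, -0.64)
(p₄, q₄) = (-1.536, -0.64) − 0.2·(-12.928, -5.376) = (1.0496, 0.4352)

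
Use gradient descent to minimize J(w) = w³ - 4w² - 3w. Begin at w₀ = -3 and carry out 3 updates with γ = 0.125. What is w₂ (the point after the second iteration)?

J′(w) = 3w² - 8w - 3
Step 1: J′(-3) = 48; w₁ = -3 − 0.125·48 = -9
Step 2: J′(-9) = 312; w₂ = -9 − 0.125·312 = -48

-48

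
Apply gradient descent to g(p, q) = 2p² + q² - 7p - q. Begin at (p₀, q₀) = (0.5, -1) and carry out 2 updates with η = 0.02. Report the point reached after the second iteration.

∇g = (4p - 7, 2q - 1)
Step 1: at (0.5, -1), ∇g = (-5, -3) → (0.5, -1) − 0.02·(-5, -3) = (0.6, -0.94)
Step 2: at (0.6, -0.94), ∇g = (-4.6, -2.88) → (0.6, -0.94) − 0.02·(-4.6, -2.88) = (0.692, -0.8824)

(0.692, -0.8824)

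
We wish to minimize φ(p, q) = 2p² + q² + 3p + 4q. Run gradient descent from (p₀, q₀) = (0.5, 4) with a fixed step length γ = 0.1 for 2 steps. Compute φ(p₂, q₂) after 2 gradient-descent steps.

∇φ = (4p + 3, 2q + 4)
Step 1: at (0.5, 4), ∇φ = (5, 12) → (0.5, 4) − 0.1·(5, 12) = (0, 2.8)
Step 2: at (0, 2.8), ∇φ = (3, 9.6) → (0, 2.8) − 0.1·(3, 9.6) = (-0.3, 1.84)
φ(-0.3, 1.84) = 10.0256

10.0256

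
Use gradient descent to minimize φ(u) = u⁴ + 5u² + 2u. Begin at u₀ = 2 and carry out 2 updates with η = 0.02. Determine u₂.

0.63370496

φ′(u) = 4u³ + 10u + 2
Step 1: φ′(2) = 54; u₁ = 2 − 0.02·54 = 0.92
Step 2: φ′(0.92) = 14.314752; u₂ = 0.92 − 0.02·14.314752 = 0.63370496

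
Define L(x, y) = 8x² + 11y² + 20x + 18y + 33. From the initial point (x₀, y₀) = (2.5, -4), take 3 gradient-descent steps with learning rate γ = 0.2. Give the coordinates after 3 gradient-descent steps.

∇L = (16x + 20, 22y + 18)
(x₁, y₁) = (2.5, -4) − 0.2·(60, -70) = (-9.5, 10)
(x₂, y₂) = (-9.5, 10) − 0.2·(-132, 238) = (16.9, -37.6)
(x₃, y₃) = (16.9, -37.6) − 0.2·(290.4, -809.2) = (-41.18, 124.24)

(-41.18, 124.24)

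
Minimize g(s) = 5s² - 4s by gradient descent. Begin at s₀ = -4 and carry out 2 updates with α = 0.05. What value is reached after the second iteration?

g′(s) = 10s - 4
s₁ = -4 − 0.05·(-44) = -1.8
s₂ = -1.8 − 0.05·(-22) = -0.7

-0.7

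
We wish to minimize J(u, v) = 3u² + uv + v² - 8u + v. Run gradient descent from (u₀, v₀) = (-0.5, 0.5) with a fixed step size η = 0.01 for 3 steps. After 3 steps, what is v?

0.4528265

∇J = (6u + v - 8, u + 2v + 1)
(u₁, v₁) = (-0.5, 0.5) − 0.01·(-10.5, 1.5) = (-0.395, 0.485)
(u₂, v₂) = (-0.395, 0.485) − 0.01·(-9.885, 1.575) = (-0.29615, 0.46925)
(u₃, v₃) = (-0.29615, 0.46925) − 0.01·(-9.30765, 1.64235) = (-0.2030735, 0.4528265)
v = 0.4528265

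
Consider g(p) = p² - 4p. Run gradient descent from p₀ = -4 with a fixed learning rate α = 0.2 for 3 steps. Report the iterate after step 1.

-1.6

g′(p) = 2p - 4
Step 1: g′(-4) = -12; p₁ = -4 − 0.2·(-12) = -1.6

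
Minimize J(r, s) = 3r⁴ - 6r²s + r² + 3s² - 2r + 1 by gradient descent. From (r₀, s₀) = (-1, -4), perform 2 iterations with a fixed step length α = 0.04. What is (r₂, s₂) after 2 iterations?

(-2.40371968, -1.543936)

∇J = (12r³ - 12rs + 2r - 2, -6r² + 6s)
(r₁, s₁) = (-1, -4) − 0.04·(-64, -30) = (1.56, -2.8)
(r₂, s₂) = (1.56, -2.8) − 0.04·(99.092992, -31.4016) = (-2.40371968, -1.543936)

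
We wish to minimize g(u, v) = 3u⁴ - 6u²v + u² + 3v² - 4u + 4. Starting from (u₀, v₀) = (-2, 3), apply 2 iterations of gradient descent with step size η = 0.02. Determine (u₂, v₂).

∇g = (12u³ - 12uv + 2u - 4, -6u² + 6v)
Step 1: at (-2, 3), ∇g = (-32, -6) → (-2, 3) − 0.02·(-32, -6) = (-1.36, 3.12)
Step 2: at (-1.36, 3.12), ∇g = (14.012928, 7.6224) → (-1.36, 3.12) − 0.02·(14.012928, 7.6224) = (-1.64025856, 2.967552)

(-1.64025856, 2.967552)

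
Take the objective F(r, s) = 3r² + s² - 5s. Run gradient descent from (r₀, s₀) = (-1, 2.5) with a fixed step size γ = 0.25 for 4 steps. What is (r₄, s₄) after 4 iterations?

(-0.0625, 2.5)

∇F = (6r, 2s - 5)
(r₁, s₁) = (-1, 2.5) − 0.25·(-6, 0) = (0.5, 2.5)
(r₂, s₂) = (0.5, 2.5) − 0.25·(3, 0) = (-0.25, 2.5)
(r₃, s₃) = (-0.25, 2.5) − 0.25·(-1.5, 0) = (0.125, 2.5)
(r₄, s₄) = (0.125, 2.5) − 0.25·(0.75, 0) = (-0.0625, 2.5)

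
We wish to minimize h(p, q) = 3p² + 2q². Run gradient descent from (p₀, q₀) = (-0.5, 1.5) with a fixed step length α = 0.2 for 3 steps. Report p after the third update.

∇h = (6p, 4q)
Step 1: at (-0.5, 1.5), ∇h = (-3, 6) → (-0.5, 1.5) − 0.2·(-3, 6) = (0.1, 0.3)
Step 2: at (0.1, 0.3), ∇h = (0.6, 1.2) → (0.1, 0.3) − 0.2·(0.6, 1.2) = (-0.02, 0.06)
Step 3: at (-0.02, 0.06), ∇h = (-0.12, 0.24) → (-0.02, 0.06) − 0.2·(-0.12, 0.24) = (0.004, 0.012)
p = 0.004

0.004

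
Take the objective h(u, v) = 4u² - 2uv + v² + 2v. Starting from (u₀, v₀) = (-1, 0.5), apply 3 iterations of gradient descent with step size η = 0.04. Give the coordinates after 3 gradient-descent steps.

∇h = (8u - 2v, -2u + 2v + 2)
Step 1: at (-1, 0.5), ∇h = (-9, 5) → (-1, 0.5) − 0.04·(-9, 5) = (-0.64, 0.3)
Step 2: at (-0.64, 0.3), ∇h = (-5.72, 3.88) → (-0.64, 0.3) − 0.04·(-5.72, 3.88) = (-0.4112, 0.1448)
Step 3: at (-0.4112, 0.1448), ∇h = (-3.5792, 3.112) → (-0.4112, 0.1448) − 0.04·(-3.5792, 3.112) = (-0.268032, 0.02032)

(-0.268032, 0.02032)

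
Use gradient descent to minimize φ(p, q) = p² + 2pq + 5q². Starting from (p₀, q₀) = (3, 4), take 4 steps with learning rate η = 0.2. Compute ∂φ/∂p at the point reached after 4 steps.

16.5088

∇φ = (2p + 2q, 2p + 10q)
Step 1: at (3, 4), ∇φ = (14, 46) → (3, 4) − 0.2·(14, 46) = (0.2, -5.2)
Step 2: at (0.2, -5.2), ∇φ = (-10, -51.6) → (0.2, -5.2) − 0.2·(-10, -51.6) = (2.2, 5.12)
Step 3: at (2.2, 5.12), ∇φ = (14.64, 55.6) → (2.2, 5.12) − 0.2·(14.64, 55.6) = (-0.728, -6)
Step 4: at (-0.728, -6), ∇φ = (-13.456, -61.456) → (-0.728, -6) − 0.2·(-13.456, -61.456) = (1.9632, 6.2912)
∂φ/∂p at (1.9632, 6.2912) = 16.5088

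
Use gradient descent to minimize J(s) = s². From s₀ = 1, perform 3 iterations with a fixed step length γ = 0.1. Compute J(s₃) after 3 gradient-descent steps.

J′(s) = 2s
s₁ = 1 − 0.1·2 = 0.8
s₂ = 0.8 − 0.1·1.6 = 0.64
s₃ = 0.64 − 0.1·1.28 = 0.512
J(0.512) = 0.262144

0.262144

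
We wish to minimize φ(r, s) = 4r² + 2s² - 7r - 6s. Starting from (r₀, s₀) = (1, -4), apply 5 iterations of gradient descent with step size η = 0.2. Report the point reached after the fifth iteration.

(0.86528, 1.49824)

∇φ = (8r - 7, 4s - 6)
(r₁, s₁) = (1, -4) − 0.2·(1, -22) = (0.8, 0.4)
(r₂, s₂) = (0.8, 0.4) − 0.2·(-0.6, -4.4) = (0.92, 1.28)
(r₃, s₃) = (0.92, 1.28) − 0.2·(0.36, -0.88) = (0.848, 1.456)
(r₄, s₄) = (0.848, 1.456) − 0.2·(-0.216, -0.176) = (0.8912, 1.4912)
(r₅, s₅) = (0.8912, 1.4912) − 0.2·(0.1296, -0.0352) = (0.86528, 1.49824)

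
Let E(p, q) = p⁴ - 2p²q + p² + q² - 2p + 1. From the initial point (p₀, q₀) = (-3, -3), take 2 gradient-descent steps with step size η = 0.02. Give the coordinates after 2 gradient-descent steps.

(0.07033088, -2.419136)

∇E = (4p³ - 4pq + 2p - 2, -2p² + 2q)
(p₁, q₁) = (-3, -3) − 0.02·(-152, -24) = (0.04, -2.52)
(p₂, q₂) = (0.04, -2.52) − 0.02·(-1.516544, -5.0432) = (0.07033088, -2.419136)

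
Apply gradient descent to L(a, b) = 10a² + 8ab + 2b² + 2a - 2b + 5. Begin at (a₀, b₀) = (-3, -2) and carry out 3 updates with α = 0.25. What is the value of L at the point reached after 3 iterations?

∇L = (20a + 8b + 2, 8a + 4b - 2)
Step 1: at (-3, -2), ∇L = (-74, -34) → (-3, -2) − 0.25·(-74, -34) = (15.5, 6.5)
Step 2: at (15.5, 6.5), ∇L = (364, 148) → (15.5, 6.5) − 0.25·(364, 148) = (-75.5, -30.5)
Step 3: at (-75.5, -30.5), ∇L = (-1752, -728) → (-75.5, -30.5) − 0.25·(-1752, -728) = (362.5, 151.5)
L(362.5, 151.5) = 1799744

1799744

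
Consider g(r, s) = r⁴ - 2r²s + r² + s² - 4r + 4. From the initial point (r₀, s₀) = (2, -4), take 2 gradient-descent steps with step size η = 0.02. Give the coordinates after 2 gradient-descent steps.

(0.52937216, -3.512064)

∇g = (4r³ - 4rs + 2r - 4, -2r² + 2s)
(r₁, s₁) = (2, -4) − 0.02·(64, -16) = (0.72, -3.68)
(r₂, s₂) = (0.72, -3.68) − 0.02·(9.531392, -8.3968) = (0.52937216, -3.512064)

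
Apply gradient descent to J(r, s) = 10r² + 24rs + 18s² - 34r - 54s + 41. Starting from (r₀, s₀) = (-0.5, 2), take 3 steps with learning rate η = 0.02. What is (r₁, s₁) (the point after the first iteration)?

(-0.58, 1.88)

∇J = (20r + 24s - 34, 24r + 36s - 54)
(r₁, s₁) = (-0.5, 2) − 0.02·(4, 6) = (-0.58, 1.88)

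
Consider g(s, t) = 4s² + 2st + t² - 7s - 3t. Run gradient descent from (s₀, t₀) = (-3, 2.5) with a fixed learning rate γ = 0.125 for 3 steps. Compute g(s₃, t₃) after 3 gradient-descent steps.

∇g = (8s + 2t - 7, 2s + 2t - 3)
Step 1: at (-3, 2.5), ∇g = (-26, -4) → (-3, 2.5) − 0.125·(-26, -4) = (0.25, 3)
Step 2: at (0.25, 3), ∇g = (1, 3.5) → (0.25, 3) − 0.125·(1, 3.5) = (0.125, 2.5625)
Step 3: at (0.125, 2.5625), ∇g = (-0.875, 2.375) → (0.125, 2.5625) − 0.125·(-0.875, 2.375) = (0.234375, 2.265625)
g(0.234375, 2.265625) = -2.022705078125

-2.022705078125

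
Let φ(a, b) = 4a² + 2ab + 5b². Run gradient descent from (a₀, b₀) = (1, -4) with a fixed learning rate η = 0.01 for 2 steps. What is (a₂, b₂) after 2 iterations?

∇φ = (8a + 2b, 2a + 10b)
(a₁, b₁) = (1, -4) − 0.01·(0, -38) = (1, -3.62)
(a₂, b₂) = (1, -3.62) − 0.01·(0.76, -34.2) = (0.9924, -3.278)

(0.9924, -3.278)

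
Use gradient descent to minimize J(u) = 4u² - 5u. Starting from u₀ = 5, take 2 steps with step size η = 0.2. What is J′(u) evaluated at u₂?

J′(u) = 8u - 5
u₁ = 5 − 0.2·35 = -2
u₂ = -2 − 0.2·(-21) = 2.2
J′(u) at (2.2) = 12.6

12.6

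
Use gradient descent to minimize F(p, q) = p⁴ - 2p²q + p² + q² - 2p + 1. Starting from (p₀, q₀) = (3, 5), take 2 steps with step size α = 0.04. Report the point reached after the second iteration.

∇F = (4p³ - 4pq + 2p - 2, -2p² + 2q)
(p₁, q₁) = (3, 5) − 0.04·(52, -8) = (0.92, 5.32)
(p₂, q₂) = (0.92, 5.32) − 0.04·(-16.622848, 8.9472) = (1.58491392, 4.962112)

(1.58491392, 4.962112)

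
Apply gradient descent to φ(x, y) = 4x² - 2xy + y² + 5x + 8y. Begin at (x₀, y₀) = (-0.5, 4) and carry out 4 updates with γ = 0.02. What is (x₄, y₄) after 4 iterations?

∇φ = (8x - 2y + 5, -2x + 2y + 8)
Step 1: at (-0.5, 4), ∇φ = (-7, 17) → (-0.5, 4) − 0.02·(-7, 17) = (-0.36, 3.66)
Step 2: at (-0.36, 3.66), ∇φ = (-5.2, 16.04) → (-0.36, 3.66) − 0.02·(-5.2, 16.04) = (-0.256, 3.3392)
Step 3: at (-0.256, 3.3392), ∇φ = (-3.7264, 15.1904) → (-0.256, 3.3392) − 0.02·(-3.7264, 15.1904) = (-0.181472, 3.035392)
Step 4: at (-0.181472, 3.035392), ∇φ = (-2.52256, 14.433728) → (-0.181472, 3.035392) − 0.02·(-2.52256, 14.433728) = (-0.1310208, 2.74671744)

(-0.1310208, 2.74671744)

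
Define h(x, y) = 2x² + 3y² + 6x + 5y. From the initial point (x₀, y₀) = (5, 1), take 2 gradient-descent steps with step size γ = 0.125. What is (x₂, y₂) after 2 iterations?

∇h = (4x + 6, 6y + 5)
(x₁, y₁) = (5, 1) − 0.125·(26, 11) = (1.75, -0.375)
(x₂, y₂) = (1.75, -0.375) − 0.125·(13, 2.75) = (0.125, -0.71875)

(0.125, -0.71875)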